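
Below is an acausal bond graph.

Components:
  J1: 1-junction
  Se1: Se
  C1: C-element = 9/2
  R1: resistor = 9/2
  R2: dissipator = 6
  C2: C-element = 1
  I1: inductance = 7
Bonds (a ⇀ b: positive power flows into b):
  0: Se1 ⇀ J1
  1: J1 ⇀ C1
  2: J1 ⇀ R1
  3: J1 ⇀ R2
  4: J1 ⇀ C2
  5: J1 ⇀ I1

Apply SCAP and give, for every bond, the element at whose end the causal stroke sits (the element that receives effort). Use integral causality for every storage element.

#0 stroke at J1  (Se1: effort source, stroke at far end)
#1 stroke at J1  (C1 integral (e out))
#4 stroke at J1  (C2: C, integral causality)
#5 stroke at I1  (I1 integral (f out))
#2 stroke at J1  (1-jn J1 has f-setter on 5)
#3 stroke at J1  (1-jn J1 has f-setter on 5)

bond 0 stroke at J1
bond 1 stroke at J1
bond 2 stroke at J1
bond 3 stroke at J1
bond 4 stroke at J1
bond 5 stroke at I1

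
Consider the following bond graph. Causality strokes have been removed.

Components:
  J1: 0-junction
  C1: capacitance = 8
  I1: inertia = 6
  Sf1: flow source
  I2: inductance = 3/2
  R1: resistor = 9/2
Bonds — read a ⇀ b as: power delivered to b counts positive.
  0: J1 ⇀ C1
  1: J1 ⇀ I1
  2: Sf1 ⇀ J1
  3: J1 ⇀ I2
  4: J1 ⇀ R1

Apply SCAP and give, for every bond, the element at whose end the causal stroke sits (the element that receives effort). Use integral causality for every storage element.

β2 stroke→Sf1  (Sf1 fixes flow; stroke at Sf1)
β0 stroke→J1  (C1 integral (e out))
β1 stroke→I1  (common-e at J1 fixed by 0)
β3 stroke→I2  (J1 effort already set via bond 0)
β4 stroke→R1  (J1 effort already set via bond 0)

β0 stroke at J1
β1 stroke at I1
β2 stroke at Sf1
β3 stroke at I2
β4 stroke at R1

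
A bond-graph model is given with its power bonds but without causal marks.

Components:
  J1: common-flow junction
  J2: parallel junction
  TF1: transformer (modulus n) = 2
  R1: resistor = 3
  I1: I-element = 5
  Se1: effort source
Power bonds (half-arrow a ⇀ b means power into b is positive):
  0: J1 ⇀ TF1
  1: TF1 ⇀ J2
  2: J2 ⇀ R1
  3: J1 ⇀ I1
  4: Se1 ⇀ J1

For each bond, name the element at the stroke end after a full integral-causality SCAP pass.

bond 4 stroke→J1  (source Se1 imposes e)
bond 3 stroke→I1  (I1 integral (f out))
bond 0 stroke→J1  (1-jn J1 has f-setter on 3)
bond 1 stroke→TF1  (TF TF1: opposite of bond 0)
bond 2 stroke→J2  (J2 needs exactly one e-in)

β0 stroke→J1
β1 stroke→TF1
β2 stroke→J2
β3 stroke→I1
β4 stroke→J1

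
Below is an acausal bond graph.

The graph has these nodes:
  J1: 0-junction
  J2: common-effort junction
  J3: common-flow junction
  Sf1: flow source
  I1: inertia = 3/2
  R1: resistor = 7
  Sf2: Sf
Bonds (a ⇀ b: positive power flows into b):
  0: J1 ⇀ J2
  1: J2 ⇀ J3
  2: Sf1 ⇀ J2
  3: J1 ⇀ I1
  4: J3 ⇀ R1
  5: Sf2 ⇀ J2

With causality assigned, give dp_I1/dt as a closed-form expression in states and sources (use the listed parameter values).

dp_I1/dt = 7*F_Sf1 + 7*F_Sf2 - 14*p_I1/3

b2 →Sf1  (Sf1: flow source, stroke at near end)
b5 →Sf2  (Sf2 fixes flow; stroke at Sf2)
b3 →I1  (I1: I, integral causality)
b0 →J1  (only one effort-in slot at J1)
b1 →J2  (J2 needs exactly one e-in)
b4 →J3  (J3: bond 1 brought flow, rest push out)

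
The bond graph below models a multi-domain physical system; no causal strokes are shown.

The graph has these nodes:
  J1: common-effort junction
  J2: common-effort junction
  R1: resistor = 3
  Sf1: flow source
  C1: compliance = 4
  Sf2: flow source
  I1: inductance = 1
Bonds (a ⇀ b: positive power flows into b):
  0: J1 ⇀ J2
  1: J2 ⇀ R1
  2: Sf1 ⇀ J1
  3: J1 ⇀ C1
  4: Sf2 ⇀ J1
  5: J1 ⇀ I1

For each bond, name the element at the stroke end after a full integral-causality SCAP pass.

#2 stroke→Sf1  (Sf1: flow source, stroke at near end)
#4 stroke→Sf2  (source Sf2 imposes f)
#3 stroke→J1  (C1 outputs effort q/C1)
#0 stroke→J2  (J1: bond 3 brought effort, rest push out)
#5 stroke→I1  (common-e at J1 fixed by 3)
#1 stroke→R1  (J2 effort already set via bond 0)

b0 stroke at J2
b1 stroke at R1
b2 stroke at Sf1
b3 stroke at J1
b4 stroke at Sf2
b5 stroke at I1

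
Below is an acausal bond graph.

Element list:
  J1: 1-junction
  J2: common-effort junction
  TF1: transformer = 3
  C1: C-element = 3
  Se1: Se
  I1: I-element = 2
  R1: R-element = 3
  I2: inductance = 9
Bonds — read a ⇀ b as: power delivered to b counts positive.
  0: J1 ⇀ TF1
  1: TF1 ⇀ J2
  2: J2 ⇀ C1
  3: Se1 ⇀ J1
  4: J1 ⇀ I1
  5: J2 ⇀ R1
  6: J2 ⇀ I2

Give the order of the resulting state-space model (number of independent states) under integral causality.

b3 |J1  (Se1: effort source, stroke at far end)
b2 |J2  (prefer integral on C1)
b1 |TF1  (J2: bond 2 brought effort, rest push out)
b5 |R1  (common-e at J2 fixed by 2)
b6 |I2  (J2 effort already set via bond 2)
b0 |J1  (TF TF1: opposite of bond 1)
b4 |I1  (only one flow-in slot at J1)

3  (C1, I1, I2 all integral)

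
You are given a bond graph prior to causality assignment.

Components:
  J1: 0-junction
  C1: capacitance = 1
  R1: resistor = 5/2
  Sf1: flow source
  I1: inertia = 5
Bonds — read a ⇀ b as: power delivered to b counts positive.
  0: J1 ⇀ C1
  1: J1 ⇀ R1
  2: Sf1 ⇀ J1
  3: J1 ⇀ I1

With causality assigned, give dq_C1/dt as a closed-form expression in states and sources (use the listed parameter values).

b2 stroke→Sf1  (Sf1: flow source, stroke at near end)
b0 stroke→J1  (C1 outputs effort q/C1)
b1 stroke→R1  (J1: bond 0 brought effort, rest push out)
b3 stroke→I1  (J1 effort already set via bond 0)

dq_C1/dt = F_Sf1 - p_I1/5 - 2*q_C1/5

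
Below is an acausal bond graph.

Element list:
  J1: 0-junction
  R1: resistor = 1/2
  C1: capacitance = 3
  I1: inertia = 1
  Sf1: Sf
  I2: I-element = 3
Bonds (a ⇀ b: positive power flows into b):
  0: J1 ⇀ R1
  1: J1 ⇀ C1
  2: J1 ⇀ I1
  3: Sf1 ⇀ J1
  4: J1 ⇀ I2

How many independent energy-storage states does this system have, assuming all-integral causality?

#3 stroke→Sf1  (Sf1: flow source, stroke at near end)
#1 stroke→J1  (C1 outputs effort q/C1)
#0 stroke→R1  (common-e at J1 fixed by 1)
#2 stroke→I1  (J1 effort already set via bond 1)
#4 stroke→I2  (J1 effort already set via bond 1)

3  (C1, I1, I2 all integral)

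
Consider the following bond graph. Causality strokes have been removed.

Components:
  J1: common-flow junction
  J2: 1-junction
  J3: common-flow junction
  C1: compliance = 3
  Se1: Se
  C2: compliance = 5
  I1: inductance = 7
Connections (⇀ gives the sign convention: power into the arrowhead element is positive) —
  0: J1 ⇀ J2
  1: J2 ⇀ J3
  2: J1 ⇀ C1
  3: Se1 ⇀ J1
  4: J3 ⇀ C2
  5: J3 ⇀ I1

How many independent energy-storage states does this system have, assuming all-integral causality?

3  (C1, C2, I1 all integral)

#3 |J1  (Se1 fixes effort; stroke away)
#2 |J1  (C1 integral (e out))
#0 |J2  (closing 1-jn rule on J1)
#1 |J3  (closing 1-jn rule on J2)
#4 |J3  (C2 integral (e out))
#5 |I1  (closing 1-jn rule on J3)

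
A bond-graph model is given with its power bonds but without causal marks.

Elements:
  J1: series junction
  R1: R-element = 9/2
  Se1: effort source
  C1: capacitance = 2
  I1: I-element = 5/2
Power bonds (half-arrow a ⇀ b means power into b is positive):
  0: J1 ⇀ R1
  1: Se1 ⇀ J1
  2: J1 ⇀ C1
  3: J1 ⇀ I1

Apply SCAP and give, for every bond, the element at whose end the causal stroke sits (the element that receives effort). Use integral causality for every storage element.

β0 |J1
β1 |J1
β2 |J1
β3 |I1

#1 stroke at J1  (source Se1 imposes e)
#2 stroke at J1  (C1 integral (e out))
#3 stroke at I1  (prefer integral on I1)
#0 stroke at J1  (common-f at J1 fixed by 3)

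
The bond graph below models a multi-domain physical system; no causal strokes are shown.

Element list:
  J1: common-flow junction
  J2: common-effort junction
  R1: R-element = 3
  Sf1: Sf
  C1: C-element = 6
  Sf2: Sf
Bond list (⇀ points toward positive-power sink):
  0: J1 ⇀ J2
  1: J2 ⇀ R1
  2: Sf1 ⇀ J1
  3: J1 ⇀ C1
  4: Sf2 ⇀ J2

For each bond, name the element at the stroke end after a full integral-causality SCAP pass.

b0 |J1
b1 |J2
b2 |Sf1
b3 |J1
b4 |Sf2

#2 stroke at Sf1  (Sf1: flow source, stroke at near end)
#4 stroke at Sf2  (Sf2: flow source, stroke at near end)
#0 stroke at J1  (J1 flow already set via bond 2)
#3 stroke at J1  (J1 flow already set via bond 2)
#1 stroke at J2  (closing 0-jn rule on J2)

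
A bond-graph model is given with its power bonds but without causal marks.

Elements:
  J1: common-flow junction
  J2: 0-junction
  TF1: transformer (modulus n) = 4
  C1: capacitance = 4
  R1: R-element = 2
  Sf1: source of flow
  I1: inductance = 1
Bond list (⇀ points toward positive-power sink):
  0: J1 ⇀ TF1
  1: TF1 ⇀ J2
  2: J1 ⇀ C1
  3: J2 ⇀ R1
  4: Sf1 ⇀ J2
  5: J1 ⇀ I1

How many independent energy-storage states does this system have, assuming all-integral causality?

bond 4 stroke→Sf1  (Sf1 (Sf) sets flow on bond)
bond 2 stroke→J1  (C1 outputs effort q/C1)
bond 5 stroke→I1  (I1 integral (f out))
bond 0 stroke→J1  (J1: bond 5 brought flow, rest push out)
bond 1 stroke→TF1  (TF1 one-in-one-out from 0)
bond 3 stroke→J2  (only one effort-in slot at J2)

2  (C1, I1 all integral)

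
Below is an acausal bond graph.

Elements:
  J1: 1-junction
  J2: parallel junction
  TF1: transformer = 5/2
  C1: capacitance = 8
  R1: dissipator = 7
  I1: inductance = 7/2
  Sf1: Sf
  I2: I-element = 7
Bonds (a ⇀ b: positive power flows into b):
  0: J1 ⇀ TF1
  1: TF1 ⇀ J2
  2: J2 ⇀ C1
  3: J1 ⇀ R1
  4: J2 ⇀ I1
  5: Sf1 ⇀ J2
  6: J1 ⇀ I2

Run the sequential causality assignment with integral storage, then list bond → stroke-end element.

b5 →Sf1  (Sf1 fixes flow; stroke at Sf1)
b2 →J2  (C1: C, integral causality)
b1 →TF1  (J2: bond 2 brought effort, rest push out)
b4 →I1  (J2: bond 2 brought effort, rest push out)
b0 →J1  (through TF1, causality passes straight; one stroke at TF1)
b6 →I2  (I2 outputs flow p/I2)
b3 →J1  (common-f at J1 fixed by 6)

#0 |J1
#1 |TF1
#2 |J2
#3 |J1
#4 |I1
#5 |Sf1
#6 |I2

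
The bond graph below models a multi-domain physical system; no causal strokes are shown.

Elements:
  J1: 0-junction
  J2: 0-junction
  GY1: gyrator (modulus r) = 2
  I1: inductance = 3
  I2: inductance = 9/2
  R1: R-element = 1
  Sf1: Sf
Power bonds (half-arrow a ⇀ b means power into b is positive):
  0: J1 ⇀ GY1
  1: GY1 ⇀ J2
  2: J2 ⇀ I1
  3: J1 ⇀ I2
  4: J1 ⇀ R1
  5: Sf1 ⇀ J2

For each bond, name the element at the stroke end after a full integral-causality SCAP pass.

b5 stroke→Sf1  (Sf1 fixes flow; stroke at Sf1)
b2 stroke→I1  (prefer integral on I1)
b1 stroke→J2  (closing 0-jn rule on J2)
b0 stroke→J1  (through GY1, causality inverts; strokes same side of GY1)
b3 stroke→I2  (J1: bond 0 brought effort, rest push out)
b4 stroke→R1  (common-e at J1 fixed by 0)

b0 stroke→J1
b1 stroke→J2
b2 stroke→I1
b3 stroke→I2
b4 stroke→R1
b5 stroke→Sf1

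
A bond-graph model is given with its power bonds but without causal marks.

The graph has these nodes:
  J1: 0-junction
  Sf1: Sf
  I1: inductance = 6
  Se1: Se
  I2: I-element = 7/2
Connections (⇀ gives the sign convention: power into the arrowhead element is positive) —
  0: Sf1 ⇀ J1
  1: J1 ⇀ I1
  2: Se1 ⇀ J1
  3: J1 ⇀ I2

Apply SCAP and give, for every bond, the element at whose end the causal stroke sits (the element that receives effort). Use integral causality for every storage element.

b0 |Sf1  (Sf1: flow source, stroke at near end)
b2 |J1  (source Se1 imposes e)
b1 |I1  (J1 effort already set via bond 2)
b3 |I2  (0-jn J1 has e-setter on 2)

β0 |Sf1
β1 |I1
β2 |J1
β3 |I2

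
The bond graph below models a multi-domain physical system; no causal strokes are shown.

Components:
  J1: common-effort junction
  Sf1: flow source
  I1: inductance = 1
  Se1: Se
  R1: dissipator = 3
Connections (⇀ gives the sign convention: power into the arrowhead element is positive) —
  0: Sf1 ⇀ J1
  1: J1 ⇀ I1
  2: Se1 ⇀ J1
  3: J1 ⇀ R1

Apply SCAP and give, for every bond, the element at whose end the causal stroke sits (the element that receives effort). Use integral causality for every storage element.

#0 stroke→Sf1  (Sf1: flow source, stroke at near end)
#2 stroke→J1  (source Se1 imposes e)
#1 stroke→I1  (common-e at J1 fixed by 2)
#3 stroke→R1  (0-jn J1 has e-setter on 2)

#0 stroke→Sf1
#1 stroke→I1
#2 stroke→J1
#3 stroke→R1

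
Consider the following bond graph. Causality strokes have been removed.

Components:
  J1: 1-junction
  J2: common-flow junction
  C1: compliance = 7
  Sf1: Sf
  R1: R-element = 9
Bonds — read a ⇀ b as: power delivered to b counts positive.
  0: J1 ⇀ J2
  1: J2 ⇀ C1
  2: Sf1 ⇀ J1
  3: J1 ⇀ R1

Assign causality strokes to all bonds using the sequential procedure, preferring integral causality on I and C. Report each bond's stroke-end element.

bond 0 |J1
bond 1 |J2
bond 2 |Sf1
bond 3 |J1

bond 2 →Sf1  (Sf1 fixes flow; stroke at Sf1)
bond 0 →J1  (J1: bond 2 brought flow, rest push out)
bond 3 →J1  (J1 flow already set via bond 2)
bond 1 →J2  (common-f at J2 fixed by 0)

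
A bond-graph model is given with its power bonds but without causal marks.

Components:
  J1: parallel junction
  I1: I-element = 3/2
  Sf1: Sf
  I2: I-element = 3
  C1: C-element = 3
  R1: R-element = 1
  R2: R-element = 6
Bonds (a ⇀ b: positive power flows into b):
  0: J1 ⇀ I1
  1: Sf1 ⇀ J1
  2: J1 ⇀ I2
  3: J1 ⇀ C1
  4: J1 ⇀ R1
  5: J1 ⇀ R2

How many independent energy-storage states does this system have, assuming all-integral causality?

b1 stroke→Sf1  (Sf1 (Sf) sets flow on bond)
b0 stroke→I1  (I1 integral (f out))
b2 stroke→I2  (prefer integral on I2)
b3 stroke→J1  (prefer integral on C1)
b4 stroke→R1  (0-jn J1 has e-setter on 3)
b5 stroke→R2  (J1: bond 3 brought effort, rest push out)

3  (C1, I1, I2 all integral)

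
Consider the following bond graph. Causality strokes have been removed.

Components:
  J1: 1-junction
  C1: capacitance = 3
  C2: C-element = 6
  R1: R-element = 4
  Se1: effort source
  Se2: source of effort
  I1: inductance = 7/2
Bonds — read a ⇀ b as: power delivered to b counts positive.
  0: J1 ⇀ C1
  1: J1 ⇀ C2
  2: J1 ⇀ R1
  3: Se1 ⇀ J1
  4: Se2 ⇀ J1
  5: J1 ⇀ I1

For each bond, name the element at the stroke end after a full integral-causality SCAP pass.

#0 →J1
#1 →J1
#2 →J1
#3 →J1
#4 →J1
#5 →I1

b3 →J1  (Se1 fixes effort; stroke away)
b4 →J1  (Se2 (Se) sets effort on bond)
b0 →J1  (C1 outputs effort q/C1)
b1 →J1  (C2 integral (e out))
b5 →I1  (prefer integral on I1)
b2 →J1  (1-jn J1 has f-setter on 5)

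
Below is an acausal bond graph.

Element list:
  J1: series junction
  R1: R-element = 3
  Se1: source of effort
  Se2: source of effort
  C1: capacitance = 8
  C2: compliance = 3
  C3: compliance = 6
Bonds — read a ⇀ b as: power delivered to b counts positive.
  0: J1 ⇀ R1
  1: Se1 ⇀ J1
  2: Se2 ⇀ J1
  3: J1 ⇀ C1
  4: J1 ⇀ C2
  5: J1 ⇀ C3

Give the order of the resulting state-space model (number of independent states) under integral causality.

3  (C1, C2, C3 all integral)

b1 →J1  (Se1 fixes effort; stroke away)
b2 →J1  (Se2 fixes effort; stroke away)
b3 →J1  (C1 outputs effort q/C1)
b4 →J1  (C2: C, integral causality)
b5 →J1  (C3 outputs effort q/C3)
b0 →R1  (only one flow-in slot at J1)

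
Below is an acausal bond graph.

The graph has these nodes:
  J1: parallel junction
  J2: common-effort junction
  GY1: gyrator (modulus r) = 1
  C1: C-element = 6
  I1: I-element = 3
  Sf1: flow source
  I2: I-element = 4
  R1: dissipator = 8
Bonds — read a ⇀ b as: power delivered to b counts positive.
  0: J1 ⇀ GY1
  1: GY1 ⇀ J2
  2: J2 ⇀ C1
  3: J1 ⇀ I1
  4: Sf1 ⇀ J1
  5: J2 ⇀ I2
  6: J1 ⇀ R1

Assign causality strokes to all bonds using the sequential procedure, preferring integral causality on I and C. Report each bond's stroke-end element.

β4 |Sf1  (Sf1: flow source, stroke at near end)
β2 |J2  (C1 integral (e out))
β1 |GY1  (0-jn J2 has e-setter on 2)
β5 |I2  (J2 effort already set via bond 2)
β0 |GY1  (GY GY1: same side as bond 1)
β3 |I1  (prefer integral on I1)
β6 |J1  (J1 needs exactly one e-in)

β0 stroke→GY1
β1 stroke→GY1
β2 stroke→J2
β3 stroke→I1
β4 stroke→Sf1
β5 stroke→I2
β6 stroke→J1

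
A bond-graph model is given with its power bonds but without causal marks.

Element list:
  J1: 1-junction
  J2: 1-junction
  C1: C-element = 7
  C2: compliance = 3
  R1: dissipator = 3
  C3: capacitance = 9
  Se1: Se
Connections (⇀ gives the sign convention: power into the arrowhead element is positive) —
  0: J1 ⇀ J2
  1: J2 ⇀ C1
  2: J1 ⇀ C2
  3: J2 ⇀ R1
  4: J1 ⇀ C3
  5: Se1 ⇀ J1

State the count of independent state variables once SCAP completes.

#5 stroke→J1  (Se1 (Se) sets effort on bond)
#1 stroke→J2  (prefer integral on C1)
#2 stroke→J1  (prefer integral on C2)
#4 stroke→J1  (prefer integral on C3)
#0 stroke→J2  (closing 1-jn rule on J1)
#3 stroke→R1  (closing 1-jn rule on J2)

3  (C1, C2, C3 all integral)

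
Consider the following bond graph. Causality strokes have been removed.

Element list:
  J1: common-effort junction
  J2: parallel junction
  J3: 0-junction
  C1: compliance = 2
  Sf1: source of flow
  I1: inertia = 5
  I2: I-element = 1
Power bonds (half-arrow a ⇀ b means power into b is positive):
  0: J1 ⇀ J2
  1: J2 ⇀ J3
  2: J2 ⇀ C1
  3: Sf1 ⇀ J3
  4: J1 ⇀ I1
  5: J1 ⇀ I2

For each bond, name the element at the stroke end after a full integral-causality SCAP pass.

bond 3 →Sf1  (Sf1 fixes flow; stroke at Sf1)
bond 1 →J3  (J3: last free bond brings effort in)
bond 2 →J2  (prefer integral on C1)
bond 0 →J1  (0-jn J2 has e-setter on 2)
bond 4 →I1  (J1: bond 0 brought effort, rest push out)
bond 5 →I2  (J1 effort already set via bond 0)

β0 |J1
β1 |J3
β2 |J2
β3 |Sf1
β4 |I1
β5 |I2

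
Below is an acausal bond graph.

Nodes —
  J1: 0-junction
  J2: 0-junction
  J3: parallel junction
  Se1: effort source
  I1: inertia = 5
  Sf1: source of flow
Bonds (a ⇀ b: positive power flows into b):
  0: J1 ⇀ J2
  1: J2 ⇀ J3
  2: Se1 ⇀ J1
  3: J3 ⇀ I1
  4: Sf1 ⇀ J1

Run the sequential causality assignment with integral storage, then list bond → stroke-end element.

b2 →J1  (Se1 (Se) sets effort on bond)
b4 →Sf1  (source Sf1 imposes f)
b0 →J2  (J1: bond 2 brought effort, rest push out)
b1 →J3  (J2: bond 0 brought effort, rest push out)
b3 →I1  (J3 effort already set via bond 1)

#0 →J2
#1 →J3
#2 →J1
#3 →I1
#4 →Sf1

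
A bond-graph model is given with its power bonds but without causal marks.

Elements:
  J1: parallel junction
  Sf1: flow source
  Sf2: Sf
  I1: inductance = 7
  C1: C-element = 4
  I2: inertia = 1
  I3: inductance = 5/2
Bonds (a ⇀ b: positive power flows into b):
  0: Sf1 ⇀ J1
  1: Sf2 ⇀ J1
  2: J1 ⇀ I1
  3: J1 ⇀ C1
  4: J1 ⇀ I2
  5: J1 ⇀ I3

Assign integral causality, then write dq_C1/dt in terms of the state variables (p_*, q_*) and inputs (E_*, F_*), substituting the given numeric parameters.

dq_C1/dt = F_Sf1 + F_Sf2 - p_I1/7 - p_I2 - 2*p_I3/5

b0 |Sf1  (Sf1 (Sf) sets flow on bond)
b1 |Sf2  (Sf2: flow source, stroke at near end)
b2 |I1  (prefer integral on I1)
b3 |J1  (C1 integral (e out))
b4 |I2  (0-jn J1 has e-setter on 3)
b5 |I3  (J1 effort already set via bond 3)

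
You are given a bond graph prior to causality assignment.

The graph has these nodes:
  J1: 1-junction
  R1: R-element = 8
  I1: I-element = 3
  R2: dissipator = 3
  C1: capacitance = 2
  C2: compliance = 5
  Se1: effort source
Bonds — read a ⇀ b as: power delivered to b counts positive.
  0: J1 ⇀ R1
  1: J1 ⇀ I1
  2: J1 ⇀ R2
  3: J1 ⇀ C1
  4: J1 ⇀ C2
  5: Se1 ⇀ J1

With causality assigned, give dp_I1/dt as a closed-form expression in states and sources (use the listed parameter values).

dp_I1/dt = E_Se1 - 11*p_I1/3 - q_C1/2 - q_C2/5

β5 |J1  (Se1: effort source, stroke at far end)
β1 |I1  (prefer integral on I1)
β0 |J1  (J1 flow already set via bond 1)
β2 |J1  (common-f at J1 fixed by 1)
β3 |J1  (common-f at J1 fixed by 1)
β4 |J1  (1-jn J1 has f-setter on 1)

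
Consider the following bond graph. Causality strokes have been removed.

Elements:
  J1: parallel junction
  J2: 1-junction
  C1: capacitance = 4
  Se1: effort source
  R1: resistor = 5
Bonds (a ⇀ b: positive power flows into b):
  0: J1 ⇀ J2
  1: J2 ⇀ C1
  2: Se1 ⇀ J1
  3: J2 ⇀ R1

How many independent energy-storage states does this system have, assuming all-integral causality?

1  (C1 all integral)

b2 stroke at J1  (Se1 (Se) sets effort on bond)
b0 stroke at J2  (J1: bond 2 brought effort, rest push out)
b1 stroke at J2  (C1 integral (e out))
b3 stroke at R1  (J2: last free bond brings flow in)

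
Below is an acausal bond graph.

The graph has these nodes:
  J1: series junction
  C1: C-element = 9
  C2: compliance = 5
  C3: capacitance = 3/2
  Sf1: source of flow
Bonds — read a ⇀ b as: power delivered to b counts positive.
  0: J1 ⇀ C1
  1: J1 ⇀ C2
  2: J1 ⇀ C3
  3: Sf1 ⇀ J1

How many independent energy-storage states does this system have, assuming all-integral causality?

3  (C1, C2, C3 all integral)

bond 3 stroke→Sf1  (Sf1 (Sf) sets flow on bond)
bond 0 stroke→J1  (1-jn J1 has f-setter on 3)
bond 1 stroke→J1  (common-f at J1 fixed by 3)
bond 2 stroke→J1  (J1 flow already set via bond 3)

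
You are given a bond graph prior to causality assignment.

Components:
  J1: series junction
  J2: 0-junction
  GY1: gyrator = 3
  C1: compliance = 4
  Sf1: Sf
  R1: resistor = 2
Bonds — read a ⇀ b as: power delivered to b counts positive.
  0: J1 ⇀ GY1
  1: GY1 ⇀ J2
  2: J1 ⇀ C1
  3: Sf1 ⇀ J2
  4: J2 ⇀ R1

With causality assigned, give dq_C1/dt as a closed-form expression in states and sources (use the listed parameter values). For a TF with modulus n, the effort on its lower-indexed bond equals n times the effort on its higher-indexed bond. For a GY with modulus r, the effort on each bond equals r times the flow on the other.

β3 |Sf1  (source Sf1 imposes f)
β2 |J1  (C1 outputs effort q/C1)
β0 |GY1  (closing 1-jn rule on J1)
β1 |GY1  (GY1: gyrator matches bond 0)
β4 |J2  (J2: last free bond brings effort in)

dq_C1/dt = 2*F_Sf1/3 - q_C1/18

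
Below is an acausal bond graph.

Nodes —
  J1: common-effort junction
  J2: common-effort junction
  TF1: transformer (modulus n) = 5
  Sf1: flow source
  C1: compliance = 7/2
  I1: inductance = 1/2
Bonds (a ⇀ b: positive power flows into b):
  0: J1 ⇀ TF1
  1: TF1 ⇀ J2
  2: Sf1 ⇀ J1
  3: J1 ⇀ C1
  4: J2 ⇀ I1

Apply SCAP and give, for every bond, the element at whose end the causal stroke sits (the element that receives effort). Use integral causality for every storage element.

bond 2 stroke→Sf1  (source Sf1 imposes f)
bond 3 stroke→J1  (C1 outputs effort q/C1)
bond 0 stroke→TF1  (J1: bond 3 brought effort, rest push out)
bond 1 stroke→J2  (through TF1, causality passes straight; one stroke at TF1)
bond 4 stroke→I1  (J2: bond 1 brought effort, rest push out)

b0 |TF1
b1 |J2
b2 |Sf1
b3 |J1
b4 |I1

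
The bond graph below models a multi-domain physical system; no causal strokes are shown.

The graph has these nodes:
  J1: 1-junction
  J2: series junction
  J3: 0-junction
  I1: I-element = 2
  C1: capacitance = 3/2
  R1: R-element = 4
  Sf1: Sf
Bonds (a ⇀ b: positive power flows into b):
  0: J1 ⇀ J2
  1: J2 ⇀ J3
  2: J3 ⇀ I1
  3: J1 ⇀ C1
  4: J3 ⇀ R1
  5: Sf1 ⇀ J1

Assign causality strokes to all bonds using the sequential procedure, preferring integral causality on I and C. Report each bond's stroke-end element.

b5 |Sf1  (Sf1: flow source, stroke at near end)
b0 |J1  (common-f at J1 fixed by 5)
b3 |J1  (J1 flow already set via bond 5)
b1 |J2  (common-f at J2 fixed by 0)
b2 |I1  (prefer integral on I1)
b4 |J3  (J3: last free bond brings effort in)

#0 stroke at J1
#1 stroke at J2
#2 stroke at I1
#3 stroke at J1
#4 stroke at J3
#5 stroke at Sf1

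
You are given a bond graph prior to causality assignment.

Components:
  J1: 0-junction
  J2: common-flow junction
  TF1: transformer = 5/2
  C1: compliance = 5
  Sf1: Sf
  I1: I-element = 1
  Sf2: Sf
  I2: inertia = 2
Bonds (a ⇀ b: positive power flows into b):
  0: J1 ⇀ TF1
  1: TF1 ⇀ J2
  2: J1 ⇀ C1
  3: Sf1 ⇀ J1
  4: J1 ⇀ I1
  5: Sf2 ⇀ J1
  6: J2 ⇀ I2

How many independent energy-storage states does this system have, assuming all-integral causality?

b3 stroke→Sf1  (source Sf1 imposes f)
b5 stroke→Sf2  (Sf2 fixes flow; stroke at Sf2)
b2 stroke→J1  (prefer integral on C1)
b0 stroke→TF1  (J1 effort already set via bond 2)
b4 stroke→I1  (J1 effort already set via bond 2)
b1 stroke→J2  (TF TF1: opposite of bond 0)
b6 stroke→I2  (closing 1-jn rule on J2)

3  (C1, I1, I2 all integral)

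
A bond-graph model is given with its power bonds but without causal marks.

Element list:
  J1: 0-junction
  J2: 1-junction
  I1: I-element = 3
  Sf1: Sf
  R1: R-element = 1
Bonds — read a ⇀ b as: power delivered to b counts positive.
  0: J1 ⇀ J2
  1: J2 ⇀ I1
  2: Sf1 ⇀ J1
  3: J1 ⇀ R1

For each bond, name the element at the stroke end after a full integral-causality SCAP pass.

b2 stroke at Sf1  (Sf1 (Sf) sets flow on bond)
b1 stroke at I1  (I1 integral (f out))
b0 stroke at J2  (common-f at J2 fixed by 1)
b3 stroke at J1  (J1: last free bond brings effort in)

bond 0 stroke at J2
bond 1 stroke at I1
bond 2 stroke at Sf1
bond 3 stroke at J1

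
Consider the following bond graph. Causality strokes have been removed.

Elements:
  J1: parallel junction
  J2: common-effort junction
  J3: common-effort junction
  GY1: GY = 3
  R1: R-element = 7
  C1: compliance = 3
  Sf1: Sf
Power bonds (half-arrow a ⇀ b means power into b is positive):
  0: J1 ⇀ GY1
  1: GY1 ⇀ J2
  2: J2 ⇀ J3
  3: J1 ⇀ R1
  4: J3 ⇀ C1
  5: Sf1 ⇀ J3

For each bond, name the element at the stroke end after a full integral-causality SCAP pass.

bond 0 →GY1
bond 1 →GY1
bond 2 →J2
bond 3 →J1
bond 4 →J3
bond 5 →Sf1

bond 5 stroke at Sf1  (Sf1 (Sf) sets flow on bond)
bond 4 stroke at J3  (C1 integral (e out))
bond 2 stroke at J2  (J3 effort already set via bond 4)
bond 1 stroke at GY1  (J2: bond 2 brought effort, rest push out)
bond 0 stroke at GY1  (through GY1, causality inverts; strokes same side of GY1)
bond 3 stroke at J1  (closing 0-jn rule on J1)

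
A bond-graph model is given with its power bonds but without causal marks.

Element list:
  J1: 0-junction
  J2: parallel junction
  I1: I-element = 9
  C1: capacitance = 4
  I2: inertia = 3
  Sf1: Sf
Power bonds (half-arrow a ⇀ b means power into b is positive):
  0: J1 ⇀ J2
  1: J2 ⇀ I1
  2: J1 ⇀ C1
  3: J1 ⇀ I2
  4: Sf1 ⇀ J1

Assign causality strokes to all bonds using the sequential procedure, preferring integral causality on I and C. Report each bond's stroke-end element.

b4 |Sf1  (Sf1 fixes flow; stroke at Sf1)
b1 |I1  (prefer integral on I1)
b0 |J2  (closing 0-jn rule on J2)
b2 |J1  (C1 outputs effort q/C1)
b3 |I2  (J1 effort already set via bond 2)

#0 |J2
#1 |I1
#2 |J1
#3 |I2
#4 |Sf1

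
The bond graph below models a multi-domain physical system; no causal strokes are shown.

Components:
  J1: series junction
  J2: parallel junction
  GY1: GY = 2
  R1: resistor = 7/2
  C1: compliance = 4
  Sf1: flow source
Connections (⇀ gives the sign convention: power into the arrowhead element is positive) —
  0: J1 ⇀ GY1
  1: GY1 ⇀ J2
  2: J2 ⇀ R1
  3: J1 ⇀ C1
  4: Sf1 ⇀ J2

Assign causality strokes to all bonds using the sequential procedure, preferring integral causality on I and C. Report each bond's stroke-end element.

b0 →GY1
b1 →GY1
b2 →J2
b3 →J1
b4 →Sf1

b4 →Sf1  (source Sf1 imposes f)
b3 →J1  (prefer integral on C1)
b0 →GY1  (J1 needs exactly one f-in)
b1 →GY1  (through GY1, causality inverts; strokes same side of GY1)
b2 →J2  (only one effort-in slot at J2)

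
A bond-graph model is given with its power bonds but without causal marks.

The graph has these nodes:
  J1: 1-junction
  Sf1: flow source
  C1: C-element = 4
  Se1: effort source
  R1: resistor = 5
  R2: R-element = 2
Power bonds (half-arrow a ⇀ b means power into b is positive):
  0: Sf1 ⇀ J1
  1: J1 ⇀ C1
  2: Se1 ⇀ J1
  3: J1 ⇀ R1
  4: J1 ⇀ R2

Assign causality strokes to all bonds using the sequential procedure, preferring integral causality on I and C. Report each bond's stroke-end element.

bond 0 stroke→Sf1  (Sf1 fixes flow; stroke at Sf1)
bond 2 stroke→J1  (source Se1 imposes e)
bond 1 stroke→J1  (J1: bond 0 brought flow, rest push out)
bond 3 stroke→J1  (common-f at J1 fixed by 0)
bond 4 stroke→J1  (J1: bond 0 brought flow, rest push out)

bond 0 stroke at Sf1
bond 1 stroke at J1
bond 2 stroke at J1
bond 3 stroke at J1
bond 4 stroke at J1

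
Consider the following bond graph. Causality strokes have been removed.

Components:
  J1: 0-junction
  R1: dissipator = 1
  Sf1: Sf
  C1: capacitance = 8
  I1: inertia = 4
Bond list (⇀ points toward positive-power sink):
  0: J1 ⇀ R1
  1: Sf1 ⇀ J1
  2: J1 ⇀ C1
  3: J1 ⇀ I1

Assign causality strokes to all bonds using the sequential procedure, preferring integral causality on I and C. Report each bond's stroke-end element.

b0 stroke at R1
b1 stroke at Sf1
b2 stroke at J1
b3 stroke at I1

bond 1 →Sf1  (Sf1 (Sf) sets flow on bond)
bond 2 →J1  (prefer integral on C1)
bond 0 →R1  (common-e at J1 fixed by 2)
bond 3 →I1  (0-jn J1 has e-setter on 2)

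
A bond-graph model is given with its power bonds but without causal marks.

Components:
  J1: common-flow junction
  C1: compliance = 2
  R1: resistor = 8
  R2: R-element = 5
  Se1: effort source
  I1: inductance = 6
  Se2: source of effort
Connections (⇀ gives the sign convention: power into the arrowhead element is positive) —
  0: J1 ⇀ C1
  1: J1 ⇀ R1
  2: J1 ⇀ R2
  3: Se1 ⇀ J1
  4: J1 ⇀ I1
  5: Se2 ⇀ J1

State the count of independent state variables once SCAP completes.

2  (C1, I1 all integral)

#3 stroke at J1  (source Se1 imposes e)
#5 stroke at J1  (source Se2 imposes e)
#0 stroke at J1  (C1 outputs effort q/C1)
#4 stroke at I1  (I1: I, integral causality)
#1 stroke at J1  (J1: bond 4 brought flow, rest push out)
#2 stroke at J1  (1-jn J1 has f-setter on 4)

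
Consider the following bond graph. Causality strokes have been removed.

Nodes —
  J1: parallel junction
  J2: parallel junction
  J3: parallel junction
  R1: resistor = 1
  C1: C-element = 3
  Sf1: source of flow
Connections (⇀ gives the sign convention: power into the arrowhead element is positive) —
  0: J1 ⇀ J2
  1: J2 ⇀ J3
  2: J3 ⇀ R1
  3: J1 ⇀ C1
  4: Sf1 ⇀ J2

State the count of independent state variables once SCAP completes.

bond 4 |Sf1  (Sf1: flow source, stroke at near end)
bond 3 |J1  (C1: C, integral causality)
bond 0 |J2  (0-jn J1 has e-setter on 3)
bond 1 |J3  (common-e at J2 fixed by 0)
bond 2 |R1  (common-e at J3 fixed by 1)

1  (C1 all integral)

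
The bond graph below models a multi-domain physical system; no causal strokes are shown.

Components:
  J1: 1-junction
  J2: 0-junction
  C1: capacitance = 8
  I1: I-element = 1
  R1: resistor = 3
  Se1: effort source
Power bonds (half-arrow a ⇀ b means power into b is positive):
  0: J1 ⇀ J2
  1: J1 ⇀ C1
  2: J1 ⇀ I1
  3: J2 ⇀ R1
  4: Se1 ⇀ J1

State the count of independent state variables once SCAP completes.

b4 stroke→J1  (Se1 (Se) sets effort on bond)
b1 stroke→J1  (C1 outputs effort q/C1)
b2 stroke→I1  (I1 integral (f out))
b0 stroke→J1  (common-f at J1 fixed by 2)
b3 stroke→J2  (only one effort-in slot at J2)

2  (C1, I1 all integral)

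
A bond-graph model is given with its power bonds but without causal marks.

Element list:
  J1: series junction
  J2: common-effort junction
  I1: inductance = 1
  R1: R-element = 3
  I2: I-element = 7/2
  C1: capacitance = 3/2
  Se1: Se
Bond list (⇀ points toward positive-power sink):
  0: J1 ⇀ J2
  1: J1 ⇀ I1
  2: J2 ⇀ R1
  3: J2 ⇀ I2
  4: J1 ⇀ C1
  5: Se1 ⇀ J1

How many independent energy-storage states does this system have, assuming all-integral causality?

bond 5 stroke→J1  (Se1 (Se) sets effort on bond)
bond 1 stroke→I1  (I1 integral (f out))
bond 0 stroke→J1  (J1 flow already set via bond 1)
bond 4 stroke→J1  (J1: bond 1 brought flow, rest push out)
bond 3 stroke→I2  (prefer integral on I2)
bond 2 stroke→J2  (only one effort-in slot at J2)

3  (C1, I1, I2 all integral)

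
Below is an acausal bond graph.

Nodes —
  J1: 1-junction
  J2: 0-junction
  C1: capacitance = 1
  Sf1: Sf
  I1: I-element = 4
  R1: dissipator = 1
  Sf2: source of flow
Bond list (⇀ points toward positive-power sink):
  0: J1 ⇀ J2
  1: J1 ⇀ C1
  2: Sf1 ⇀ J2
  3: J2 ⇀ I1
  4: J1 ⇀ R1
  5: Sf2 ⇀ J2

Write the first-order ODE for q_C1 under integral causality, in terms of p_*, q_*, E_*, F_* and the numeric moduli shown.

dq_C1/dt = -F_Sf1 - F_Sf2 + p_I1/4

#2 →Sf1  (Sf1 fixes flow; stroke at Sf1)
#5 →Sf2  (Sf2 (Sf) sets flow on bond)
#1 →J1  (C1 outputs effort q/C1)
#3 →I1  (I1: I, integral causality)
#0 →J2  (closing 0-jn rule on J2)
#4 →J1  (common-f at J1 fixed by 0)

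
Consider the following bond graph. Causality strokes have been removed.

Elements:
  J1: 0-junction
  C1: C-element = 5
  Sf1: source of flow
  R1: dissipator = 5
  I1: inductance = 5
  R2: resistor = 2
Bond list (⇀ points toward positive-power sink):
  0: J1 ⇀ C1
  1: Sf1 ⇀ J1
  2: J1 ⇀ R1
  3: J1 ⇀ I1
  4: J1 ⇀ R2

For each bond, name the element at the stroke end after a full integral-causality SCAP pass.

#0 stroke→J1
#1 stroke→Sf1
#2 stroke→R1
#3 stroke→I1
#4 stroke→R2

β1 stroke→Sf1  (Sf1 (Sf) sets flow on bond)
β0 stroke→J1  (C1 integral (e out))
β2 stroke→R1  (0-jn J1 has e-setter on 0)
β3 stroke→I1  (0-jn J1 has e-setter on 0)
β4 stroke→R2  (J1 effort already set via bond 0)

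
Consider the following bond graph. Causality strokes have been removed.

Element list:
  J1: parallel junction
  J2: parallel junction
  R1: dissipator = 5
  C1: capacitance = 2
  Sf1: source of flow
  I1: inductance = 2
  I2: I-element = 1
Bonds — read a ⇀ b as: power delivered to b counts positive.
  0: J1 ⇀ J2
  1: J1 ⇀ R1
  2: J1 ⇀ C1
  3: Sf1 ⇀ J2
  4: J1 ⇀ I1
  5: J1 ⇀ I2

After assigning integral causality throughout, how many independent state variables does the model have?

bond 3 stroke→Sf1  (Sf1 (Sf) sets flow on bond)
bond 0 stroke→J2  (only one effort-in slot at J2)
bond 2 stroke→J1  (C1: C, integral causality)
bond 1 stroke→R1  (common-e at J1 fixed by 2)
bond 4 stroke→I1  (J1 effort already set via bond 2)
bond 5 stroke→I2  (J1: bond 2 brought effort, rest push out)

3  (C1, I1, I2 all integral)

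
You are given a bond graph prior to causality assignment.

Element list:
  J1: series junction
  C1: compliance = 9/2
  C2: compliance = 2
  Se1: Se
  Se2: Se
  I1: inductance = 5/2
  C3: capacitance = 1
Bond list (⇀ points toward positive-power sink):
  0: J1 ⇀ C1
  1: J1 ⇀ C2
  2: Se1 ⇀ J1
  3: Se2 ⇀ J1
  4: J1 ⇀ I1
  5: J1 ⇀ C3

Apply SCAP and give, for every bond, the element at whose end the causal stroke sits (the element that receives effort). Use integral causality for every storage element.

β0 stroke at J1
β1 stroke at J1
β2 stroke at J1
β3 stroke at J1
β4 stroke at I1
β5 stroke at J1

#2 stroke at J1  (Se1 fixes effort; stroke away)
#3 stroke at J1  (source Se2 imposes e)
#0 stroke at J1  (C1: C, integral causality)
#1 stroke at J1  (C2 outputs effort q/C2)
#4 stroke at I1  (I1: I, integral causality)
#5 stroke at J1  (common-f at J1 fixed by 4)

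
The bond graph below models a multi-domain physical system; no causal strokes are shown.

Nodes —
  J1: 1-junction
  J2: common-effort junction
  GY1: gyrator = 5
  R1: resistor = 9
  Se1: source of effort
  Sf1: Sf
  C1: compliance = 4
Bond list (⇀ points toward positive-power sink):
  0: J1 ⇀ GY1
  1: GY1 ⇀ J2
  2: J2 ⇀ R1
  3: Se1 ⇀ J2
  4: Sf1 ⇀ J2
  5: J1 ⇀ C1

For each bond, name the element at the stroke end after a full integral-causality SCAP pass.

β3 stroke at J2  (source Se1 imposes e)
β4 stroke at Sf1  (Sf1 (Sf) sets flow on bond)
β1 stroke at GY1  (0-jn J2 has e-setter on 3)
β2 stroke at R1  (common-e at J2 fixed by 3)
β0 stroke at GY1  (GY GY1: same side as bond 1)
β5 stroke at J1  (J1 flow already set via bond 0)

#0 stroke at GY1
#1 stroke at GY1
#2 stroke at R1
#3 stroke at J2
#4 stroke at Sf1
#5 stroke at J1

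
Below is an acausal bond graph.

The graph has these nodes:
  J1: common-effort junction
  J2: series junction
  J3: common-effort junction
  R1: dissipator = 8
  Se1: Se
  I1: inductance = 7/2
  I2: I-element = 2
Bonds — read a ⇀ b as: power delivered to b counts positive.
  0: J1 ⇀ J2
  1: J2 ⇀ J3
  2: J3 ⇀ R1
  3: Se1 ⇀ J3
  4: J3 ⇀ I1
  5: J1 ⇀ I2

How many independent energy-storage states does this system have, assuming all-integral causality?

#3 |J3  (Se1: effort source, stroke at far end)
#1 |J2  (common-e at J3 fixed by 3)
#2 |R1  (J3: bond 3 brought effort, rest push out)
#4 |I1  (0-jn J3 has e-setter on 3)
#0 |J1  (closing 1-jn rule on J2)
#5 |I2  (0-jn J1 has e-setter on 0)

2  (I1, I2 all integral)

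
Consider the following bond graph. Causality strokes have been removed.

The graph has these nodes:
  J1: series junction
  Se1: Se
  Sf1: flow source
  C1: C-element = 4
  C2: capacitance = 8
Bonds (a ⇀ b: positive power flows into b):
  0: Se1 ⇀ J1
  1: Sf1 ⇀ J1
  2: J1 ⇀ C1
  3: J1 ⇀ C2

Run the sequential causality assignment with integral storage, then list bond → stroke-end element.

bond 0 |J1  (Se1: effort source, stroke at far end)
bond 1 |Sf1  (Sf1: flow source, stroke at near end)
bond 2 |J1  (J1 flow already set via bond 1)
bond 3 |J1  (common-f at J1 fixed by 1)

bond 0 →J1
bond 1 →Sf1
bond 2 →J1
bond 3 →J1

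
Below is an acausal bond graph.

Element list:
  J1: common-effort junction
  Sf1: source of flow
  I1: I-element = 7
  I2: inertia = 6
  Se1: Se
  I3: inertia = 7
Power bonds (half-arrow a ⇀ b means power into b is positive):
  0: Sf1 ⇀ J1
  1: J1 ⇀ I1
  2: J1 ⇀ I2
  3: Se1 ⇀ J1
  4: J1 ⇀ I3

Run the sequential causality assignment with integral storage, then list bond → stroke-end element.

bond 0 stroke→Sf1
bond 1 stroke→I1
bond 2 stroke→I2
bond 3 stroke→J1
bond 4 stroke→I3

bond 0 →Sf1  (source Sf1 imposes f)
bond 3 →J1  (Se1 fixes effort; stroke away)
bond 1 →I1  (J1: bond 3 brought effort, rest push out)
bond 2 →I2  (J1 effort already set via bond 3)
bond 4 →I3  (J1 effort already set via bond 3)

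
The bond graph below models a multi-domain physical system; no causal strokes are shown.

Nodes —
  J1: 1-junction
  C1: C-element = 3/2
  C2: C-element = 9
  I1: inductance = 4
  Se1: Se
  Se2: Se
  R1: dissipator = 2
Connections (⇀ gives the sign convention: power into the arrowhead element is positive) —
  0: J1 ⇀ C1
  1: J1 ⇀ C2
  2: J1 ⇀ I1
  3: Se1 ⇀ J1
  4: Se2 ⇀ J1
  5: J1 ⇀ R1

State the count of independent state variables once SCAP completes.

bond 3 |J1  (Se1 fixes effort; stroke away)
bond 4 |J1  (Se2: effort source, stroke at far end)
bond 0 |J1  (C1 integral (e out))
bond 1 |J1  (prefer integral on C2)
bond 2 |I1  (prefer integral on I1)
bond 5 |J1  (J1: bond 2 brought flow, rest push out)

3  (C1, C2, I1 all integral)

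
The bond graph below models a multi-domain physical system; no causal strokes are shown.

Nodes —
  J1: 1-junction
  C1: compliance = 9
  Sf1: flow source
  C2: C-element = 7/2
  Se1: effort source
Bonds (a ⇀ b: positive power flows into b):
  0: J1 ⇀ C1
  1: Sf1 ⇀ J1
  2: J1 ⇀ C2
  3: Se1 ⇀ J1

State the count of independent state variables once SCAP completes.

bond 1 |Sf1  (Sf1 fixes flow; stroke at Sf1)
bond 3 |J1  (Se1 fixes effort; stroke away)
bond 0 |J1  (J1: bond 1 brought flow, rest push out)
bond 2 |J1  (common-f at J1 fixed by 1)

2  (C1, C2 all integral)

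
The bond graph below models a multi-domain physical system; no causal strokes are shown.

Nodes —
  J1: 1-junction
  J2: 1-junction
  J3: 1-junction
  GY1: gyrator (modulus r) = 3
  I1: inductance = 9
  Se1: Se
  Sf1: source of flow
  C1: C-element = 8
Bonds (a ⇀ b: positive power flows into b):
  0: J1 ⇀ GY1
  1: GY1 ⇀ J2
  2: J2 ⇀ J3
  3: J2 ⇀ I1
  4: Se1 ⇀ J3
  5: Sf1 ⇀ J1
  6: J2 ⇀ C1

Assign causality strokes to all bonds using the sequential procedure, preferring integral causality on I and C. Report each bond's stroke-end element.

b0 stroke→J1
b1 stroke→J2
b2 stroke→J2
b3 stroke→I1
b4 stroke→J3
b5 stroke→Sf1
b6 stroke→J2

bond 4 stroke at J3  (Se1: effort source, stroke at far end)
bond 5 stroke at Sf1  (source Sf1 imposes f)
bond 0 stroke at J1  (1-jn J1 has f-setter on 5)
bond 2 stroke at J2  (closing 1-jn rule on J3)
bond 1 stroke at J2  (through GY1, causality inverts; strokes same side of GY1)
bond 3 stroke at I1  (prefer integral on I1)
bond 6 stroke at J2  (J2 flow already set via bond 3)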